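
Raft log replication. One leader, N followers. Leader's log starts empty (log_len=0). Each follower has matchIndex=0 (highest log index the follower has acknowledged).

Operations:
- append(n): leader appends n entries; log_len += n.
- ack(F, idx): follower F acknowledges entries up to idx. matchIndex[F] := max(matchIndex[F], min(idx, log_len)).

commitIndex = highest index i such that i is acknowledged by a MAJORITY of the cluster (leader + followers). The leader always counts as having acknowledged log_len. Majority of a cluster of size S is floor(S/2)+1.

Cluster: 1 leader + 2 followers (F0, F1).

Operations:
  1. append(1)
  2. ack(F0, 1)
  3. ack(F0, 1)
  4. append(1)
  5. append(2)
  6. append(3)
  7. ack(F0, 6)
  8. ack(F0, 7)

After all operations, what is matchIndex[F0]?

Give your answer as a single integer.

Op 1: append 1 -> log_len=1
Op 2: F0 acks idx 1 -> match: F0=1 F1=0; commitIndex=1
Op 3: F0 acks idx 1 -> match: F0=1 F1=0; commitIndex=1
Op 4: append 1 -> log_len=2
Op 5: append 2 -> log_len=4
Op 6: append 3 -> log_len=7
Op 7: F0 acks idx 6 -> match: F0=6 F1=0; commitIndex=6
Op 8: F0 acks idx 7 -> match: F0=7 F1=0; commitIndex=7

Answer: 7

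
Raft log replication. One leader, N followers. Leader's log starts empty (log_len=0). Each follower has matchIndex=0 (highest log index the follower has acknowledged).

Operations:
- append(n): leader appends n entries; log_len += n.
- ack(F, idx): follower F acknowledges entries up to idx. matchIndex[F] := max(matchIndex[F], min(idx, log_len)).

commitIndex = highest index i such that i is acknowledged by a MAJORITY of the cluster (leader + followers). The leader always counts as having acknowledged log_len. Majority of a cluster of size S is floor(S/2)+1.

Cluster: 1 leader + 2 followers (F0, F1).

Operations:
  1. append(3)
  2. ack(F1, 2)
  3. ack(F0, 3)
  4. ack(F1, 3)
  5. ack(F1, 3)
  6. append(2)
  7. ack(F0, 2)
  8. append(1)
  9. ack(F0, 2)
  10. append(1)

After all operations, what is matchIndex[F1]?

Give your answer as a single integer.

Answer: 3

Derivation:
Op 1: append 3 -> log_len=3
Op 2: F1 acks idx 2 -> match: F0=0 F1=2; commitIndex=2
Op 3: F0 acks idx 3 -> match: F0=3 F1=2; commitIndex=3
Op 4: F1 acks idx 3 -> match: F0=3 F1=3; commitIndex=3
Op 5: F1 acks idx 3 -> match: F0=3 F1=3; commitIndex=3
Op 6: append 2 -> log_len=5
Op 7: F0 acks idx 2 -> match: F0=3 F1=3; commitIndex=3
Op 8: append 1 -> log_len=6
Op 9: F0 acks idx 2 -> match: F0=3 F1=3; commitIndex=3
Op 10: append 1 -> log_len=7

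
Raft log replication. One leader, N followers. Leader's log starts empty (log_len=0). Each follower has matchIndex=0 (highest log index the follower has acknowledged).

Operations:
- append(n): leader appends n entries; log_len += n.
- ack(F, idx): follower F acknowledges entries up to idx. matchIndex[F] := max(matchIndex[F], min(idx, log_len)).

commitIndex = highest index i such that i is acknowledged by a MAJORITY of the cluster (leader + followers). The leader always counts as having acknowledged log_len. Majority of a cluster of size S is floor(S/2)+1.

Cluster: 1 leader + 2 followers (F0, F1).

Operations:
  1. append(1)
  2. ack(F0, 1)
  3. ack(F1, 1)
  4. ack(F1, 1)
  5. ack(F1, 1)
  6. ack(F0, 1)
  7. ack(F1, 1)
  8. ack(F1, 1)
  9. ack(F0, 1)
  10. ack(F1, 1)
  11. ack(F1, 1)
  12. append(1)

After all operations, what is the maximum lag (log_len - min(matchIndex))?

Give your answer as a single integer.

Op 1: append 1 -> log_len=1
Op 2: F0 acks idx 1 -> match: F0=1 F1=0; commitIndex=1
Op 3: F1 acks idx 1 -> match: F0=1 F1=1; commitIndex=1
Op 4: F1 acks idx 1 -> match: F0=1 F1=1; commitIndex=1
Op 5: F1 acks idx 1 -> match: F0=1 F1=1; commitIndex=1
Op 6: F0 acks idx 1 -> match: F0=1 F1=1; commitIndex=1
Op 7: F1 acks idx 1 -> match: F0=1 F1=1; commitIndex=1
Op 8: F1 acks idx 1 -> match: F0=1 F1=1; commitIndex=1
Op 9: F0 acks idx 1 -> match: F0=1 F1=1; commitIndex=1
Op 10: F1 acks idx 1 -> match: F0=1 F1=1; commitIndex=1
Op 11: F1 acks idx 1 -> match: F0=1 F1=1; commitIndex=1
Op 12: append 1 -> log_len=2

Answer: 1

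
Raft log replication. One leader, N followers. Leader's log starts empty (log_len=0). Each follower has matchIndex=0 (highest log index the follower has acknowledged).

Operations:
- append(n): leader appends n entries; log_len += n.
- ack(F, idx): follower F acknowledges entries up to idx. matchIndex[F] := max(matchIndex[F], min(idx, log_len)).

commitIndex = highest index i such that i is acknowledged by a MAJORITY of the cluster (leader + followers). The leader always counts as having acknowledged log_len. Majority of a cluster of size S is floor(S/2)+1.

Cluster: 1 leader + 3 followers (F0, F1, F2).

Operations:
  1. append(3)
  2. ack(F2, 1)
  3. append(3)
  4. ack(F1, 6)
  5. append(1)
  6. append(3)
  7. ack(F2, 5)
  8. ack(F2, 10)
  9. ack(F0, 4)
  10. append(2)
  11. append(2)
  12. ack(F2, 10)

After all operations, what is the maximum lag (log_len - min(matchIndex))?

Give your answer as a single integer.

Op 1: append 3 -> log_len=3
Op 2: F2 acks idx 1 -> match: F0=0 F1=0 F2=1; commitIndex=0
Op 3: append 3 -> log_len=6
Op 4: F1 acks idx 6 -> match: F0=0 F1=6 F2=1; commitIndex=1
Op 5: append 1 -> log_len=7
Op 6: append 3 -> log_len=10
Op 7: F2 acks idx 5 -> match: F0=0 F1=6 F2=5; commitIndex=5
Op 8: F2 acks idx 10 -> match: F0=0 F1=6 F2=10; commitIndex=6
Op 9: F0 acks idx 4 -> match: F0=4 F1=6 F2=10; commitIndex=6
Op 10: append 2 -> log_len=12
Op 11: append 2 -> log_len=14
Op 12: F2 acks idx 10 -> match: F0=4 F1=6 F2=10; commitIndex=6

Answer: 10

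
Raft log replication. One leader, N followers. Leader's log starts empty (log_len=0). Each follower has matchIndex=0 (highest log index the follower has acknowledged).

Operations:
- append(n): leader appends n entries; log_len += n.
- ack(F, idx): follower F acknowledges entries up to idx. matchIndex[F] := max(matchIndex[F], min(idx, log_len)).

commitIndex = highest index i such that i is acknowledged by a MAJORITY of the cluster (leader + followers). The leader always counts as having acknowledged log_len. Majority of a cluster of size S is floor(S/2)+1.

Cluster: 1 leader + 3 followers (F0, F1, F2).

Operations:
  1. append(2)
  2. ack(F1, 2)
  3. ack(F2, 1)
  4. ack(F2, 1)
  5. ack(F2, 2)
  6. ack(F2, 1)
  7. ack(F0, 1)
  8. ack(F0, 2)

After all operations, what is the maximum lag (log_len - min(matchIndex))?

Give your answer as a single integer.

Op 1: append 2 -> log_len=2
Op 2: F1 acks idx 2 -> match: F0=0 F1=2 F2=0; commitIndex=0
Op 3: F2 acks idx 1 -> match: F0=0 F1=2 F2=1; commitIndex=1
Op 4: F2 acks idx 1 -> match: F0=0 F1=2 F2=1; commitIndex=1
Op 5: F2 acks idx 2 -> match: F0=0 F1=2 F2=2; commitIndex=2
Op 6: F2 acks idx 1 -> match: F0=0 F1=2 F2=2; commitIndex=2
Op 7: F0 acks idx 1 -> match: F0=1 F1=2 F2=2; commitIndex=2
Op 8: F0 acks idx 2 -> match: F0=2 F1=2 F2=2; commitIndex=2

Answer: 0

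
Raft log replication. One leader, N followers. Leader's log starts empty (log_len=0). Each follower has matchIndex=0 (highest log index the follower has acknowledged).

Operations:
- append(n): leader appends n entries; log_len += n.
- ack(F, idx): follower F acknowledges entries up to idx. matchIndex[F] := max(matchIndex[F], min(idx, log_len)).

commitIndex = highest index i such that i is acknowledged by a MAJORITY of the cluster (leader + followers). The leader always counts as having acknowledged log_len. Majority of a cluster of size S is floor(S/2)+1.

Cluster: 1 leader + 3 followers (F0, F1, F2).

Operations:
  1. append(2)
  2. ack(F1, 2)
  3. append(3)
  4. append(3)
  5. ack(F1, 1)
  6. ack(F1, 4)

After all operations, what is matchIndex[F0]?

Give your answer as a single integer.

Op 1: append 2 -> log_len=2
Op 2: F1 acks idx 2 -> match: F0=0 F1=2 F2=0; commitIndex=0
Op 3: append 3 -> log_len=5
Op 4: append 3 -> log_len=8
Op 5: F1 acks idx 1 -> match: F0=0 F1=2 F2=0; commitIndex=0
Op 6: F1 acks idx 4 -> match: F0=0 F1=4 F2=0; commitIndex=0

Answer: 0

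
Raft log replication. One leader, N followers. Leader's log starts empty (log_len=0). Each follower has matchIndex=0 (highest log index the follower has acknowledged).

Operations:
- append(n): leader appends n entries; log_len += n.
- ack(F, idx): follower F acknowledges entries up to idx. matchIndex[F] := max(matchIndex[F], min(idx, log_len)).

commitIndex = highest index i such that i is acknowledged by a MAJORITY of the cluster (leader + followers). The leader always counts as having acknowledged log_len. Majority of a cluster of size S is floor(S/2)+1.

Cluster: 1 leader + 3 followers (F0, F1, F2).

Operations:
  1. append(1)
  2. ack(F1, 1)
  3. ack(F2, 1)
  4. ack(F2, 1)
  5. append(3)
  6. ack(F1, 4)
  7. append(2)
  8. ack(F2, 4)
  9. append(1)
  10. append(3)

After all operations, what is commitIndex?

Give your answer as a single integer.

Op 1: append 1 -> log_len=1
Op 2: F1 acks idx 1 -> match: F0=0 F1=1 F2=0; commitIndex=0
Op 3: F2 acks idx 1 -> match: F0=0 F1=1 F2=1; commitIndex=1
Op 4: F2 acks idx 1 -> match: F0=0 F1=1 F2=1; commitIndex=1
Op 5: append 3 -> log_len=4
Op 6: F1 acks idx 4 -> match: F0=0 F1=4 F2=1; commitIndex=1
Op 7: append 2 -> log_len=6
Op 8: F2 acks idx 4 -> match: F0=0 F1=4 F2=4; commitIndex=4
Op 9: append 1 -> log_len=7
Op 10: append 3 -> log_len=10

Answer: 4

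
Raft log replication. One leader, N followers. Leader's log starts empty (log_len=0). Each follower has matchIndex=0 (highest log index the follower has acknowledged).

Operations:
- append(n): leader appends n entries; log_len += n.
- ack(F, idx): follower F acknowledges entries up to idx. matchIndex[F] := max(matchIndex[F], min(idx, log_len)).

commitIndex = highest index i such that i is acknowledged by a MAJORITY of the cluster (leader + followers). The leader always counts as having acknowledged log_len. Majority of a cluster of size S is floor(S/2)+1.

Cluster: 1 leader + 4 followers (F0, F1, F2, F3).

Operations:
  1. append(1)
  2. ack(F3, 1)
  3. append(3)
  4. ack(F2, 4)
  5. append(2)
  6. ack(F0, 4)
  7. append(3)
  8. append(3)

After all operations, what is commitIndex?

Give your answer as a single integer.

Answer: 4

Derivation:
Op 1: append 1 -> log_len=1
Op 2: F3 acks idx 1 -> match: F0=0 F1=0 F2=0 F3=1; commitIndex=0
Op 3: append 3 -> log_len=4
Op 4: F2 acks idx 4 -> match: F0=0 F1=0 F2=4 F3=1; commitIndex=1
Op 5: append 2 -> log_len=6
Op 6: F0 acks idx 4 -> match: F0=4 F1=0 F2=4 F3=1; commitIndex=4
Op 7: append 3 -> log_len=9
Op 8: append 3 -> log_len=12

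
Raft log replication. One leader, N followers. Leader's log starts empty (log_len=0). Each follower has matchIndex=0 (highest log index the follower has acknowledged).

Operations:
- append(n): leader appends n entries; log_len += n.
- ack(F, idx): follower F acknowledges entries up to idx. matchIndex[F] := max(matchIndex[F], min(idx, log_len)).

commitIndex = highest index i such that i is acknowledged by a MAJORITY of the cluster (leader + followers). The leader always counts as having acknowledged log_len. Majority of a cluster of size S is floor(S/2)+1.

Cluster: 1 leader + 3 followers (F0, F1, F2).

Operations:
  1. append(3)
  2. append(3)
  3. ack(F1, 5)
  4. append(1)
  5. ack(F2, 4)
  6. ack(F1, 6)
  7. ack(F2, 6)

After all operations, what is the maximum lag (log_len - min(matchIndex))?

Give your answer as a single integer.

Op 1: append 3 -> log_len=3
Op 2: append 3 -> log_len=6
Op 3: F1 acks idx 5 -> match: F0=0 F1=5 F2=0; commitIndex=0
Op 4: append 1 -> log_len=7
Op 5: F2 acks idx 4 -> match: F0=0 F1=5 F2=4; commitIndex=4
Op 6: F1 acks idx 6 -> match: F0=0 F1=6 F2=4; commitIndex=4
Op 7: F2 acks idx 6 -> match: F0=0 F1=6 F2=6; commitIndex=6

Answer: 7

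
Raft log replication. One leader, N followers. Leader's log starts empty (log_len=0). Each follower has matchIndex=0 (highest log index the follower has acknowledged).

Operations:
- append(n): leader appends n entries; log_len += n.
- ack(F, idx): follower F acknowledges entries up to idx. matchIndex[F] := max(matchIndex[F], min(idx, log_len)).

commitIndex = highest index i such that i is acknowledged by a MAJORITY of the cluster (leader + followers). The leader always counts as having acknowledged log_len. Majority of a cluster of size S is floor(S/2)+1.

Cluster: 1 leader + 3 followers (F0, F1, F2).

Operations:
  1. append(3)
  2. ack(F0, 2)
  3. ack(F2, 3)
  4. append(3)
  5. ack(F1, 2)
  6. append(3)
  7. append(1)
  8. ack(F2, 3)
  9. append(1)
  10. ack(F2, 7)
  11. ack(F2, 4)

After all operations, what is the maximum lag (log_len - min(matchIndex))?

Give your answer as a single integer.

Op 1: append 3 -> log_len=3
Op 2: F0 acks idx 2 -> match: F0=2 F1=0 F2=0; commitIndex=0
Op 3: F2 acks idx 3 -> match: F0=2 F1=0 F2=3; commitIndex=2
Op 4: append 3 -> log_len=6
Op 5: F1 acks idx 2 -> match: F0=2 F1=2 F2=3; commitIndex=2
Op 6: append 3 -> log_len=9
Op 7: append 1 -> log_len=10
Op 8: F2 acks idx 3 -> match: F0=2 F1=2 F2=3; commitIndex=2
Op 9: append 1 -> log_len=11
Op 10: F2 acks idx 7 -> match: F0=2 F1=2 F2=7; commitIndex=2
Op 11: F2 acks idx 4 -> match: F0=2 F1=2 F2=7; commitIndex=2

Answer: 9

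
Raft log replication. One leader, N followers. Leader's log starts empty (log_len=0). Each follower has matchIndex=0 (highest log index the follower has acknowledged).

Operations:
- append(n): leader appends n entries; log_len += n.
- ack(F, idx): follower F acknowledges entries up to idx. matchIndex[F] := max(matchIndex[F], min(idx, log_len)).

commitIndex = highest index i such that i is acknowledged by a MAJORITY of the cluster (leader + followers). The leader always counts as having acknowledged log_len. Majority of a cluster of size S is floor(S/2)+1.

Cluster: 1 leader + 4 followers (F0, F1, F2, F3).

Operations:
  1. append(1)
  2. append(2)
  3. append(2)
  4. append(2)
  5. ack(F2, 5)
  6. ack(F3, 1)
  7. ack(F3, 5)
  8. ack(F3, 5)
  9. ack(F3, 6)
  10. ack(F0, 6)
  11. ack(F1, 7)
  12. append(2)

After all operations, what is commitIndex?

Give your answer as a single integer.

Op 1: append 1 -> log_len=1
Op 2: append 2 -> log_len=3
Op 3: append 2 -> log_len=5
Op 4: append 2 -> log_len=7
Op 5: F2 acks idx 5 -> match: F0=0 F1=0 F2=5 F3=0; commitIndex=0
Op 6: F3 acks idx 1 -> match: F0=0 F1=0 F2=5 F3=1; commitIndex=1
Op 7: F3 acks idx 5 -> match: F0=0 F1=0 F2=5 F3=5; commitIndex=5
Op 8: F3 acks idx 5 -> match: F0=0 F1=0 F2=5 F3=5; commitIndex=5
Op 9: F3 acks idx 6 -> match: F0=0 F1=0 F2=5 F3=6; commitIndex=5
Op 10: F0 acks idx 6 -> match: F0=6 F1=0 F2=5 F3=6; commitIndex=6
Op 11: F1 acks idx 7 -> match: F0=6 F1=7 F2=5 F3=6; commitIndex=6
Op 12: append 2 -> log_len=9

Answer: 6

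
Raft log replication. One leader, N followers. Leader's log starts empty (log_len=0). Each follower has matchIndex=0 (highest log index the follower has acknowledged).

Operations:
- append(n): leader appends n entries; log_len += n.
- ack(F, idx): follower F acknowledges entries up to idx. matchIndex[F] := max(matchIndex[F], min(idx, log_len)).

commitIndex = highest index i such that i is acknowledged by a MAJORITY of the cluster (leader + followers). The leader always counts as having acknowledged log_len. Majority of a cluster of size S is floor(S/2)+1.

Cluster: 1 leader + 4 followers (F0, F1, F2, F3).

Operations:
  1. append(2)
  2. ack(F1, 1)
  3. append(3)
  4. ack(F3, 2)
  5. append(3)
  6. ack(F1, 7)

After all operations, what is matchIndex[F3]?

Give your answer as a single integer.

Answer: 2

Derivation:
Op 1: append 2 -> log_len=2
Op 2: F1 acks idx 1 -> match: F0=0 F1=1 F2=0 F3=0; commitIndex=0
Op 3: append 3 -> log_len=5
Op 4: F3 acks idx 2 -> match: F0=0 F1=1 F2=0 F3=2; commitIndex=1
Op 5: append 3 -> log_len=8
Op 6: F1 acks idx 7 -> match: F0=0 F1=7 F2=0 F3=2; commitIndex=2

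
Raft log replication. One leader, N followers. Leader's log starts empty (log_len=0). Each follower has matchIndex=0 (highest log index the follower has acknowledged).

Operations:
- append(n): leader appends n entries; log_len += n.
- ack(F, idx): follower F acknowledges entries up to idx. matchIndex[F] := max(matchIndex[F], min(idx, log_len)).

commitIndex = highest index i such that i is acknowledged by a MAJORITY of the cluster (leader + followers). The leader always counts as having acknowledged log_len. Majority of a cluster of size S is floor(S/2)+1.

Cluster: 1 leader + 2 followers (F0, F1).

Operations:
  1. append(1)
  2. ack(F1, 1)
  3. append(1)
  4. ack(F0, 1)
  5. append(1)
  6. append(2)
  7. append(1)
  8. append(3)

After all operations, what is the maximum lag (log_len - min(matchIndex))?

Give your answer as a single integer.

Op 1: append 1 -> log_len=1
Op 2: F1 acks idx 1 -> match: F0=0 F1=1; commitIndex=1
Op 3: append 1 -> log_len=2
Op 4: F0 acks idx 1 -> match: F0=1 F1=1; commitIndex=1
Op 5: append 1 -> log_len=3
Op 6: append 2 -> log_len=5
Op 7: append 1 -> log_len=6
Op 8: append 3 -> log_len=9

Answer: 8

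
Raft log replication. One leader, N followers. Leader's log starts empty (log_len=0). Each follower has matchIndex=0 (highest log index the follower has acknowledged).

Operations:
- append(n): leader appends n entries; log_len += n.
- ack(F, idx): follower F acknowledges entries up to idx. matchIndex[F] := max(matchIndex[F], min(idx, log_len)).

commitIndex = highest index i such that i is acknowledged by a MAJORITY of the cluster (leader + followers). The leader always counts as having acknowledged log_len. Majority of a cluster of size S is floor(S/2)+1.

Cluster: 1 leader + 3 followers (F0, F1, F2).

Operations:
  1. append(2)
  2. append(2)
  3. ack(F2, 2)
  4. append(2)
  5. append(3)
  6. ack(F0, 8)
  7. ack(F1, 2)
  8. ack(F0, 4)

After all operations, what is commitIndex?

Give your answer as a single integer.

Answer: 2

Derivation:
Op 1: append 2 -> log_len=2
Op 2: append 2 -> log_len=4
Op 3: F2 acks idx 2 -> match: F0=0 F1=0 F2=2; commitIndex=0
Op 4: append 2 -> log_len=6
Op 5: append 3 -> log_len=9
Op 6: F0 acks idx 8 -> match: F0=8 F1=0 F2=2; commitIndex=2
Op 7: F1 acks idx 2 -> match: F0=8 F1=2 F2=2; commitIndex=2
Op 8: F0 acks idx 4 -> match: F0=8 F1=2 F2=2; commitIndex=2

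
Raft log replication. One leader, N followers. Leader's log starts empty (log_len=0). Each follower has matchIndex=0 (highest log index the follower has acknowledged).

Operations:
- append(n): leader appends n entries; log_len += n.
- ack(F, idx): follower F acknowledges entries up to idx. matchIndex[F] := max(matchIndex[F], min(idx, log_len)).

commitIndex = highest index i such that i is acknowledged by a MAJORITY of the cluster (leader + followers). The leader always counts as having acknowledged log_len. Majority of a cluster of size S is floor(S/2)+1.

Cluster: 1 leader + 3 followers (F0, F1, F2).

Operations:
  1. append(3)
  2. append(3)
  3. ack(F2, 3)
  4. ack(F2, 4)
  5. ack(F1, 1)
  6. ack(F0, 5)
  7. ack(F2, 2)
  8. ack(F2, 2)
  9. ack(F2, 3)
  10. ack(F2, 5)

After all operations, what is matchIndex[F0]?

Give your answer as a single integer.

Op 1: append 3 -> log_len=3
Op 2: append 3 -> log_len=6
Op 3: F2 acks idx 3 -> match: F0=0 F1=0 F2=3; commitIndex=0
Op 4: F2 acks idx 4 -> match: F0=0 F1=0 F2=4; commitIndex=0
Op 5: F1 acks idx 1 -> match: F0=0 F1=1 F2=4; commitIndex=1
Op 6: F0 acks idx 5 -> match: F0=5 F1=1 F2=4; commitIndex=4
Op 7: F2 acks idx 2 -> match: F0=5 F1=1 F2=4; commitIndex=4
Op 8: F2 acks idx 2 -> match: F0=5 F1=1 F2=4; commitIndex=4
Op 9: F2 acks idx 3 -> match: F0=5 F1=1 F2=4; commitIndex=4
Op 10: F2 acks idx 5 -> match: F0=5 F1=1 F2=5; commitIndex=5

Answer: 5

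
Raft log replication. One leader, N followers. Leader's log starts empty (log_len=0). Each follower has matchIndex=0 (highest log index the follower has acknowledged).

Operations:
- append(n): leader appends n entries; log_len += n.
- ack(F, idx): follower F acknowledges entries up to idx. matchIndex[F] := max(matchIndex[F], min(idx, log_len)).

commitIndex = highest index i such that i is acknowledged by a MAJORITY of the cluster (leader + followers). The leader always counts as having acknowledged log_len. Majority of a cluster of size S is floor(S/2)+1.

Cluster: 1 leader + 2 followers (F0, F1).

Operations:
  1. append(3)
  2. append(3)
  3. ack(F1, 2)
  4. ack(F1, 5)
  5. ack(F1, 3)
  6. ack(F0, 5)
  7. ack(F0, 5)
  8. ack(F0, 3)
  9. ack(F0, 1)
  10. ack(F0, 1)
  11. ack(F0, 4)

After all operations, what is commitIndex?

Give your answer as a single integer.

Op 1: append 3 -> log_len=3
Op 2: append 3 -> log_len=6
Op 3: F1 acks idx 2 -> match: F0=0 F1=2; commitIndex=2
Op 4: F1 acks idx 5 -> match: F0=0 F1=5; commitIndex=5
Op 5: F1 acks idx 3 -> match: F0=0 F1=5; commitIndex=5
Op 6: F0 acks idx 5 -> match: F0=5 F1=5; commitIndex=5
Op 7: F0 acks idx 5 -> match: F0=5 F1=5; commitIndex=5
Op 8: F0 acks idx 3 -> match: F0=5 F1=5; commitIndex=5
Op 9: F0 acks idx 1 -> match: F0=5 F1=5; commitIndex=5
Op 10: F0 acks idx 1 -> match: F0=5 F1=5; commitIndex=5
Op 11: F0 acks idx 4 -> match: F0=5 F1=5; commitIndex=5

Answer: 5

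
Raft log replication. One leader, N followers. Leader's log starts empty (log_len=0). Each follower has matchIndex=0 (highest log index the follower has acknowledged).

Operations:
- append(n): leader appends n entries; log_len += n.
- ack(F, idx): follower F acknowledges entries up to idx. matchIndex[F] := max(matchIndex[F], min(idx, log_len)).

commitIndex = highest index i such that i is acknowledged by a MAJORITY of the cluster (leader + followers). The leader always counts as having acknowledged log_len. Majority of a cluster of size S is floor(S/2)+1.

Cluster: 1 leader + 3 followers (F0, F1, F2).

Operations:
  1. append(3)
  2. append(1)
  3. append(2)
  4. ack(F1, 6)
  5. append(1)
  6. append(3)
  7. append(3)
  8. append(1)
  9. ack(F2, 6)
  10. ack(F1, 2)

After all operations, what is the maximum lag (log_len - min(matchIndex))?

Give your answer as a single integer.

Op 1: append 3 -> log_len=3
Op 2: append 1 -> log_len=4
Op 3: append 2 -> log_len=6
Op 4: F1 acks idx 6 -> match: F0=0 F1=6 F2=0; commitIndex=0
Op 5: append 1 -> log_len=7
Op 6: append 3 -> log_len=10
Op 7: append 3 -> log_len=13
Op 8: append 1 -> log_len=14
Op 9: F2 acks idx 6 -> match: F0=0 F1=6 F2=6; commitIndex=6
Op 10: F1 acks idx 2 -> match: F0=0 F1=6 F2=6; commitIndex=6

Answer: 14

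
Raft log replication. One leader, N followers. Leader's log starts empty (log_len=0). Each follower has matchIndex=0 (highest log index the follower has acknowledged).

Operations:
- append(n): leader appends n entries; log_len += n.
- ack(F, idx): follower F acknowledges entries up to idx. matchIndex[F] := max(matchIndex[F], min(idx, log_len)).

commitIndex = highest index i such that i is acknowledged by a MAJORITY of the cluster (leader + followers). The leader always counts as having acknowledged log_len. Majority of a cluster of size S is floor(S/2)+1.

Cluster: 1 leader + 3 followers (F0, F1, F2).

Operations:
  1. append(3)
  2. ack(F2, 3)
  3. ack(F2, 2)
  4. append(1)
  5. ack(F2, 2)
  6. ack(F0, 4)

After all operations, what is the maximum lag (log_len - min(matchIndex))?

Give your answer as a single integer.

Answer: 4

Derivation:
Op 1: append 3 -> log_len=3
Op 2: F2 acks idx 3 -> match: F0=0 F1=0 F2=3; commitIndex=0
Op 3: F2 acks idx 2 -> match: F0=0 F1=0 F2=3; commitIndex=0
Op 4: append 1 -> log_len=4
Op 5: F2 acks idx 2 -> match: F0=0 F1=0 F2=3; commitIndex=0
Op 6: F0 acks idx 4 -> match: F0=4 F1=0 F2=3; commitIndex=3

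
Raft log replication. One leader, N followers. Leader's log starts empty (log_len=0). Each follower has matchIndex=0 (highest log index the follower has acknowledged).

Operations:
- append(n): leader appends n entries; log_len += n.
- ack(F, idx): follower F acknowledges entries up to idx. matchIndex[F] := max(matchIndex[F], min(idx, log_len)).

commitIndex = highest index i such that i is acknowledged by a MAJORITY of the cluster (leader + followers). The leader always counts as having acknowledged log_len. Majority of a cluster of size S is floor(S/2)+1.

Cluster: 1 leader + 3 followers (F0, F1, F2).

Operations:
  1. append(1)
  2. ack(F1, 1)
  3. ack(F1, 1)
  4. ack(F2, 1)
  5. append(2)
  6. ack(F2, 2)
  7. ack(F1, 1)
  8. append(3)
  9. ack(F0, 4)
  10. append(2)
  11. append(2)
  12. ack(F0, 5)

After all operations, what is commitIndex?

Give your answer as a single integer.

Answer: 2

Derivation:
Op 1: append 1 -> log_len=1
Op 2: F1 acks idx 1 -> match: F0=0 F1=1 F2=0; commitIndex=0
Op 3: F1 acks idx 1 -> match: F0=0 F1=1 F2=0; commitIndex=0
Op 4: F2 acks idx 1 -> match: F0=0 F1=1 F2=1; commitIndex=1
Op 5: append 2 -> log_len=3
Op 6: F2 acks idx 2 -> match: F0=0 F1=1 F2=2; commitIndex=1
Op 7: F1 acks idx 1 -> match: F0=0 F1=1 F2=2; commitIndex=1
Op 8: append 3 -> log_len=6
Op 9: F0 acks idx 4 -> match: F0=4 F1=1 F2=2; commitIndex=2
Op 10: append 2 -> log_len=8
Op 11: append 2 -> log_len=10
Op 12: F0 acks idx 5 -> match: F0=5 F1=1 F2=2; commitIndex=2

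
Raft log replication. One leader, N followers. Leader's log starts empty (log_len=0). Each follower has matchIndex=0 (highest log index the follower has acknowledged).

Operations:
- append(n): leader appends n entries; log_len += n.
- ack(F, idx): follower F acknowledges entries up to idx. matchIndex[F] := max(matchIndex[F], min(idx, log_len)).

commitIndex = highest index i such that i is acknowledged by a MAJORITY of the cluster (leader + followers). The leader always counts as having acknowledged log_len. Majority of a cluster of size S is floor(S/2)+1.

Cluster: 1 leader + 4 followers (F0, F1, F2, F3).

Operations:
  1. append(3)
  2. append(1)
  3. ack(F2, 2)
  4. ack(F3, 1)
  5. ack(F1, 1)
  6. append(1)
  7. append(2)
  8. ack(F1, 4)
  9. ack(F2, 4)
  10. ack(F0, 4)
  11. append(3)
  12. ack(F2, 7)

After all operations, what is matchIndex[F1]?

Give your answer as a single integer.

Answer: 4

Derivation:
Op 1: append 3 -> log_len=3
Op 2: append 1 -> log_len=4
Op 3: F2 acks idx 2 -> match: F0=0 F1=0 F2=2 F3=0; commitIndex=0
Op 4: F3 acks idx 1 -> match: F0=0 F1=0 F2=2 F3=1; commitIndex=1
Op 5: F1 acks idx 1 -> match: F0=0 F1=1 F2=2 F3=1; commitIndex=1
Op 6: append 1 -> log_len=5
Op 7: append 2 -> log_len=7
Op 8: F1 acks idx 4 -> match: F0=0 F1=4 F2=2 F3=1; commitIndex=2
Op 9: F2 acks idx 4 -> match: F0=0 F1=4 F2=4 F3=1; commitIndex=4
Op 10: F0 acks idx 4 -> match: F0=4 F1=4 F2=4 F3=1; commitIndex=4
Op 11: append 3 -> log_len=10
Op 12: F2 acks idx 7 -> match: F0=4 F1=4 F2=7 F3=1; commitIndex=4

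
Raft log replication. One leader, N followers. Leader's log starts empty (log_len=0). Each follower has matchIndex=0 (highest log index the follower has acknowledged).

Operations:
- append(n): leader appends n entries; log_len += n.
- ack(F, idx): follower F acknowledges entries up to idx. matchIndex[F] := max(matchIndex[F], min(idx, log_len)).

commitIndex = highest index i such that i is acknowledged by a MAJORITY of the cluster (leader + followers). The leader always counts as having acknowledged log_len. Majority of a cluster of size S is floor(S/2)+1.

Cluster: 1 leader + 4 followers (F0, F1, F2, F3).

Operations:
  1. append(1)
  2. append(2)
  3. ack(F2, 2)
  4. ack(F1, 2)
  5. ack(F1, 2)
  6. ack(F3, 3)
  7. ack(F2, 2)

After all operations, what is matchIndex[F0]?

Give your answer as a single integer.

Answer: 0

Derivation:
Op 1: append 1 -> log_len=1
Op 2: append 2 -> log_len=3
Op 3: F2 acks idx 2 -> match: F0=0 F1=0 F2=2 F3=0; commitIndex=0
Op 4: F1 acks idx 2 -> match: F0=0 F1=2 F2=2 F3=0; commitIndex=2
Op 5: F1 acks idx 2 -> match: F0=0 F1=2 F2=2 F3=0; commitIndex=2
Op 6: F3 acks idx 3 -> match: F0=0 F1=2 F2=2 F3=3; commitIndex=2
Op 7: F2 acks idx 2 -> match: F0=0 F1=2 F2=2 F3=3; commitIndex=2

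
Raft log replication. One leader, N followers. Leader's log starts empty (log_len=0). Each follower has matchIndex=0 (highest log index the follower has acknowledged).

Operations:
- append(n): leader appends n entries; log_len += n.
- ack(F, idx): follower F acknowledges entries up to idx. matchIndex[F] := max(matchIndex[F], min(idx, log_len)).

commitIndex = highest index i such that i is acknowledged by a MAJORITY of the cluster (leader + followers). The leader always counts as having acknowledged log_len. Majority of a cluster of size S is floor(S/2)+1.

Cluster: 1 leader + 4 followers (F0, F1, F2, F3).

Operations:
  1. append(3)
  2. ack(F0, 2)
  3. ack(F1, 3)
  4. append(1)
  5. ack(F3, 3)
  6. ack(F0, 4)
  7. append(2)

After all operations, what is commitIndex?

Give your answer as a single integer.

Answer: 3

Derivation:
Op 1: append 3 -> log_len=3
Op 2: F0 acks idx 2 -> match: F0=2 F1=0 F2=0 F3=0; commitIndex=0
Op 3: F1 acks idx 3 -> match: F0=2 F1=3 F2=0 F3=0; commitIndex=2
Op 4: append 1 -> log_len=4
Op 5: F3 acks idx 3 -> match: F0=2 F1=3 F2=0 F3=3; commitIndex=3
Op 6: F0 acks idx 4 -> match: F0=4 F1=3 F2=0 F3=3; commitIndex=3
Op 7: append 2 -> log_len=6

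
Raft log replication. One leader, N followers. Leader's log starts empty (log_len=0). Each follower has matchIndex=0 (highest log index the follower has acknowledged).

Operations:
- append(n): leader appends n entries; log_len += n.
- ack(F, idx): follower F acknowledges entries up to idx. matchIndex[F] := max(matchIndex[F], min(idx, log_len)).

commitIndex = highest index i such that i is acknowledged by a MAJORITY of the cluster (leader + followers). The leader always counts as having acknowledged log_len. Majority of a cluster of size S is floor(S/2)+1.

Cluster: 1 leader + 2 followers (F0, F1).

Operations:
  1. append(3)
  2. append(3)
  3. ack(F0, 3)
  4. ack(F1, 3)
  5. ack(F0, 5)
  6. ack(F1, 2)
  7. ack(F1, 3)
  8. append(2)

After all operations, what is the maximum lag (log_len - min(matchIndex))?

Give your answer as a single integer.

Op 1: append 3 -> log_len=3
Op 2: append 3 -> log_len=6
Op 3: F0 acks idx 3 -> match: F0=3 F1=0; commitIndex=3
Op 4: F1 acks idx 3 -> match: F0=3 F1=3; commitIndex=3
Op 5: F0 acks idx 5 -> match: F0=5 F1=3; commitIndex=5
Op 6: F1 acks idx 2 -> match: F0=5 F1=3; commitIndex=5
Op 7: F1 acks idx 3 -> match: F0=5 F1=3; commitIndex=5
Op 8: append 2 -> log_len=8

Answer: 5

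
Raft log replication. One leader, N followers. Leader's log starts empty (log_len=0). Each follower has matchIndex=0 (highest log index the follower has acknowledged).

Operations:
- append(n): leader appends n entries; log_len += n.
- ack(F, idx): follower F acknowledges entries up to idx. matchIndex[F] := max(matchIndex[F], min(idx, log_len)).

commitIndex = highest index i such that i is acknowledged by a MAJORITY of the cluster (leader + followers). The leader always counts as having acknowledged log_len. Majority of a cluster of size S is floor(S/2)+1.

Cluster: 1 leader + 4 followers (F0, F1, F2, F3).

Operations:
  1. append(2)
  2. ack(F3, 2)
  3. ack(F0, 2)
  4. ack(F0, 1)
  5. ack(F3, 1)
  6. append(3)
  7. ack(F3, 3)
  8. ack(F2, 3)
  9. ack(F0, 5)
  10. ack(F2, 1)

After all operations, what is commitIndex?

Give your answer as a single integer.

Op 1: append 2 -> log_len=2
Op 2: F3 acks idx 2 -> match: F0=0 F1=0 F2=0 F3=2; commitIndex=0
Op 3: F0 acks idx 2 -> match: F0=2 F1=0 F2=0 F3=2; commitIndex=2
Op 4: F0 acks idx 1 -> match: F0=2 F1=0 F2=0 F3=2; commitIndex=2
Op 5: F3 acks idx 1 -> match: F0=2 F1=0 F2=0 F3=2; commitIndex=2
Op 6: append 3 -> log_len=5
Op 7: F3 acks idx 3 -> match: F0=2 F1=0 F2=0 F3=3; commitIndex=2
Op 8: F2 acks idx 3 -> match: F0=2 F1=0 F2=3 F3=3; commitIndex=3
Op 9: F0 acks idx 5 -> match: F0=5 F1=0 F2=3 F3=3; commitIndex=3
Op 10: F2 acks idx 1 -> match: F0=5 F1=0 F2=3 F3=3; commitIndex=3

Answer: 3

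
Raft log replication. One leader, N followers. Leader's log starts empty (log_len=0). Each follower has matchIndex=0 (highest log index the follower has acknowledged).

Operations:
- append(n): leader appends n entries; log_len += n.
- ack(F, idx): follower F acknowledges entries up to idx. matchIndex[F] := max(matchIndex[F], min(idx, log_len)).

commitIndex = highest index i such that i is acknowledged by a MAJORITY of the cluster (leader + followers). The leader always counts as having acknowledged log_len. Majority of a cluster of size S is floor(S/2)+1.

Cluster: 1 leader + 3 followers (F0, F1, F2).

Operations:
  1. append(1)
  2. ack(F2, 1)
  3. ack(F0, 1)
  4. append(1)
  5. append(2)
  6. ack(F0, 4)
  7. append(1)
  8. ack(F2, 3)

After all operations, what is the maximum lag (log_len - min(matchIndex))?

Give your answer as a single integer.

Op 1: append 1 -> log_len=1
Op 2: F2 acks idx 1 -> match: F0=0 F1=0 F2=1; commitIndex=0
Op 3: F0 acks idx 1 -> match: F0=1 F1=0 F2=1; commitIndex=1
Op 4: append 1 -> log_len=2
Op 5: append 2 -> log_len=4
Op 6: F0 acks idx 4 -> match: F0=4 F1=0 F2=1; commitIndex=1
Op 7: append 1 -> log_len=5
Op 8: F2 acks idx 3 -> match: F0=4 F1=0 F2=3; commitIndex=3

Answer: 5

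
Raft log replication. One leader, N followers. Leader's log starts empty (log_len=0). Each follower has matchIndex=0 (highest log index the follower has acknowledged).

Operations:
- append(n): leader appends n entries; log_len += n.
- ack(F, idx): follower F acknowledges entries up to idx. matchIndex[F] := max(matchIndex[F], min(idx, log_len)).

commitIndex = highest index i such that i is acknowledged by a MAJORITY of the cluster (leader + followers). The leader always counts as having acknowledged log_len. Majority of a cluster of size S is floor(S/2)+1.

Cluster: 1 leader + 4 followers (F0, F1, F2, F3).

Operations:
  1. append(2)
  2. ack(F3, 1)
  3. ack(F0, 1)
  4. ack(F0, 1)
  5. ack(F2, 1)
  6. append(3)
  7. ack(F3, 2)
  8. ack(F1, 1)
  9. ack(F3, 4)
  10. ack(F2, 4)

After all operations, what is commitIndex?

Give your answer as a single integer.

Answer: 4

Derivation:
Op 1: append 2 -> log_len=2
Op 2: F3 acks idx 1 -> match: F0=0 F1=0 F2=0 F3=1; commitIndex=0
Op 3: F0 acks idx 1 -> match: F0=1 F1=0 F2=0 F3=1; commitIndex=1
Op 4: F0 acks idx 1 -> match: F0=1 F1=0 F2=0 F3=1; commitIndex=1
Op 5: F2 acks idx 1 -> match: F0=1 F1=0 F2=1 F3=1; commitIndex=1
Op 6: append 3 -> log_len=5
Op 7: F3 acks idx 2 -> match: F0=1 F1=0 F2=1 F3=2; commitIndex=1
Op 8: F1 acks idx 1 -> match: F0=1 F1=1 F2=1 F3=2; commitIndex=1
Op 9: F3 acks idx 4 -> match: F0=1 F1=1 F2=1 F3=4; commitIndex=1
Op 10: F2 acks idx 4 -> match: F0=1 F1=1 F2=4 F3=4; commitIndex=4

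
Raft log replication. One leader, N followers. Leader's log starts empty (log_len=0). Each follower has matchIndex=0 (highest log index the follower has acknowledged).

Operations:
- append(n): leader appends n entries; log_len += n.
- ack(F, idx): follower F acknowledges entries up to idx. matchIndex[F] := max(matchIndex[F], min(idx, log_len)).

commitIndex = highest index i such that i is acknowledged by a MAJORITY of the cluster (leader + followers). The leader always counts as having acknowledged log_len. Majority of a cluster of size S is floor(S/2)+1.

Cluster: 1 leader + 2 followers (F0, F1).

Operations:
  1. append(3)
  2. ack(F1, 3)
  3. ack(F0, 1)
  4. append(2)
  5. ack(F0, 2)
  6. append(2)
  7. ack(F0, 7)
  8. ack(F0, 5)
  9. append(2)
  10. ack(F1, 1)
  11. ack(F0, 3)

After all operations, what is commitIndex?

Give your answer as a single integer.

Answer: 7

Derivation:
Op 1: append 3 -> log_len=3
Op 2: F1 acks idx 3 -> match: F0=0 F1=3; commitIndex=3
Op 3: F0 acks idx 1 -> match: F0=1 F1=3; commitIndex=3
Op 4: append 2 -> log_len=5
Op 5: F0 acks idx 2 -> match: F0=2 F1=3; commitIndex=3
Op 6: append 2 -> log_len=7
Op 7: F0 acks idx 7 -> match: F0=7 F1=3; commitIndex=7
Op 8: F0 acks idx 5 -> match: F0=7 F1=3; commitIndex=7
Op 9: append 2 -> log_len=9
Op 10: F1 acks idx 1 -> match: F0=7 F1=3; commitIndex=7
Op 11: F0 acks idx 3 -> match: F0=7 F1=3; commitIndex=7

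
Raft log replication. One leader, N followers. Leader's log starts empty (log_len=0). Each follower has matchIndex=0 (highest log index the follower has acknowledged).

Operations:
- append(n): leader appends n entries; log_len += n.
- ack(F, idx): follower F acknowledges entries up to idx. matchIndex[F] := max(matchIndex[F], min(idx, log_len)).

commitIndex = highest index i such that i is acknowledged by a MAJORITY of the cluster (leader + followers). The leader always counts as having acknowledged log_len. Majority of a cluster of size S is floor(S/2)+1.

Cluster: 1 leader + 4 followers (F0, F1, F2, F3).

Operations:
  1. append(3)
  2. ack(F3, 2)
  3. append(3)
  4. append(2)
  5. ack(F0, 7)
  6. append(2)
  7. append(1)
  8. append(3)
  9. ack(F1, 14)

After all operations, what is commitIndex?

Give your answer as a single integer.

Op 1: append 3 -> log_len=3
Op 2: F3 acks idx 2 -> match: F0=0 F1=0 F2=0 F3=2; commitIndex=0
Op 3: append 3 -> log_len=6
Op 4: append 2 -> log_len=8
Op 5: F0 acks idx 7 -> match: F0=7 F1=0 F2=0 F3=2; commitIndex=2
Op 6: append 2 -> log_len=10
Op 7: append 1 -> log_len=11
Op 8: append 3 -> log_len=14
Op 9: F1 acks idx 14 -> match: F0=7 F1=14 F2=0 F3=2; commitIndex=7

Answer: 7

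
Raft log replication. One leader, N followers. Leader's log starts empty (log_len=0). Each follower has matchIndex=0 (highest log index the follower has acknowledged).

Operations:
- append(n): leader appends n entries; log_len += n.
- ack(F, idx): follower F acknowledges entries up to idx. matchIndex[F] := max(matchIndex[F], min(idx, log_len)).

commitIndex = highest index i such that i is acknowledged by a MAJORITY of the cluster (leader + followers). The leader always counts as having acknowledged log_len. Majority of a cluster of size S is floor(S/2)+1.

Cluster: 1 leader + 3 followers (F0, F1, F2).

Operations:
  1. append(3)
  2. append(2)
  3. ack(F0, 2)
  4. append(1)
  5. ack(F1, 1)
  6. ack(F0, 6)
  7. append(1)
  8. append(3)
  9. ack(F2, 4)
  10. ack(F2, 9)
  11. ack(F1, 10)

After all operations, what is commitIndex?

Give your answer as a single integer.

Op 1: append 3 -> log_len=3
Op 2: append 2 -> log_len=5
Op 3: F0 acks idx 2 -> match: F0=2 F1=0 F2=0; commitIndex=0
Op 4: append 1 -> log_len=6
Op 5: F1 acks idx 1 -> match: F0=2 F1=1 F2=0; commitIndex=1
Op 6: F0 acks idx 6 -> match: F0=6 F1=1 F2=0; commitIndex=1
Op 7: append 1 -> log_len=7
Op 8: append 3 -> log_len=10
Op 9: F2 acks idx 4 -> match: F0=6 F1=1 F2=4; commitIndex=4
Op 10: F2 acks idx 9 -> match: F0=6 F1=1 F2=9; commitIndex=6
Op 11: F1 acks idx 10 -> match: F0=6 F1=10 F2=9; commitIndex=9

Answer: 9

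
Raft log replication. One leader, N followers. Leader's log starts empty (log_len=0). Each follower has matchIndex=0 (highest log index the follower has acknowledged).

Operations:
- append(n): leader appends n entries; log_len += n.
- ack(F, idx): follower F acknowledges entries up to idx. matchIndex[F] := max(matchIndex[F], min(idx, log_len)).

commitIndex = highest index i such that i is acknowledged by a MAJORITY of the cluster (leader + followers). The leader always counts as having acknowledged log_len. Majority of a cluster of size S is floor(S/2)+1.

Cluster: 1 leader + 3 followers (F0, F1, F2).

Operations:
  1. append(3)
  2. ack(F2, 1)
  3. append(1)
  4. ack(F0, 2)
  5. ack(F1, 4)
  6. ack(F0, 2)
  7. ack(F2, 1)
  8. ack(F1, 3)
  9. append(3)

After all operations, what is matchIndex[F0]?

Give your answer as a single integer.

Op 1: append 3 -> log_len=3
Op 2: F2 acks idx 1 -> match: F0=0 F1=0 F2=1; commitIndex=0
Op 3: append 1 -> log_len=4
Op 4: F0 acks idx 2 -> match: F0=2 F1=0 F2=1; commitIndex=1
Op 5: F1 acks idx 4 -> match: F0=2 F1=4 F2=1; commitIndex=2
Op 6: F0 acks idx 2 -> match: F0=2 F1=4 F2=1; commitIndex=2
Op 7: F2 acks idx 1 -> match: F0=2 F1=4 F2=1; commitIndex=2
Op 8: F1 acks idx 3 -> match: F0=2 F1=4 F2=1; commitIndex=2
Op 9: append 3 -> log_len=7

Answer: 2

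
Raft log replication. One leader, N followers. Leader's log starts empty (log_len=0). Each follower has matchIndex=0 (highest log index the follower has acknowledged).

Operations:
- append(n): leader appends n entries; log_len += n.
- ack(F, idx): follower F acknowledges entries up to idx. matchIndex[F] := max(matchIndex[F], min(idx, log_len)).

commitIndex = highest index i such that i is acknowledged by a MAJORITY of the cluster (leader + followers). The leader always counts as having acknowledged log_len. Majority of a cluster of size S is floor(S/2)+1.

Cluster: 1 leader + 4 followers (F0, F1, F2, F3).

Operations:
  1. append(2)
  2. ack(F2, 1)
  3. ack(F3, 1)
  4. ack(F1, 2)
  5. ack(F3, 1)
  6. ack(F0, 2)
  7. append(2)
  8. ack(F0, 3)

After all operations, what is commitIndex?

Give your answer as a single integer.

Answer: 2

Derivation:
Op 1: append 2 -> log_len=2
Op 2: F2 acks idx 1 -> match: F0=0 F1=0 F2=1 F3=0; commitIndex=0
Op 3: F3 acks idx 1 -> match: F0=0 F1=0 F2=1 F3=1; commitIndex=1
Op 4: F1 acks idx 2 -> match: F0=0 F1=2 F2=1 F3=1; commitIndex=1
Op 5: F3 acks idx 1 -> match: F0=0 F1=2 F2=1 F3=1; commitIndex=1
Op 6: F0 acks idx 2 -> match: F0=2 F1=2 F2=1 F3=1; commitIndex=2
Op 7: append 2 -> log_len=4
Op 8: F0 acks idx 3 -> match: F0=3 F1=2 F2=1 F3=1; commitIndex=2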